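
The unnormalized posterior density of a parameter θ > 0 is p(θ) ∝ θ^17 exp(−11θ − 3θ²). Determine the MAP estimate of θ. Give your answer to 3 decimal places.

θ̂_MAP = 1.000

ℓ'(θ) = 17/θ − 11 − 6θ. Setting this to zero and multiplying by θ: 6θ² + 11θ − 17 = 0.
θ = (−11 + √(11² + 4·6·17)) / (2·6) = (−11 + √529) / 12 = (−11 + 23)/12 = 1.
ℓ''(θ) = −17/θ² − 6 < 0, confirming a maximum.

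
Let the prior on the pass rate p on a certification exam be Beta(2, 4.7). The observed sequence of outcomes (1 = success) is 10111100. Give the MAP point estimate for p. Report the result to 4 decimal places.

Prior: Beta(2, 4.7).
Data: 5 successes in 8 trials (from the sequence). The binomial likelihood contributes p^5(1−p)^3, so the posterior is Beta(2+5, 4.7+3) = Beta(7, 7.7).
For Beta(a, b) with a, b > 1 the mode is (a−1)/(a+b−2) = 6/12.7 ≈ 0.4724.

p̂_MAP = 0.4724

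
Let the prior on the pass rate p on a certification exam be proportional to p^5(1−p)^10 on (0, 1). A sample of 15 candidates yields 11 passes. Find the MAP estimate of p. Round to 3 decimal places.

p̂_MAP = 0.533

The prior density ∝ p^5(1−p)^10 is the kernel of Beta(6, 11).
Data: 11 successes in 15 trials. The binomial likelihood contributes p^11(1−p)^4, so the posterior is Beta(6+11, 11+4) = Beta(17, 15).
For Beta(a, b) with a, b > 1 the mode is (a−1)/(a+b−2) = 16/30 ≈ 0.533.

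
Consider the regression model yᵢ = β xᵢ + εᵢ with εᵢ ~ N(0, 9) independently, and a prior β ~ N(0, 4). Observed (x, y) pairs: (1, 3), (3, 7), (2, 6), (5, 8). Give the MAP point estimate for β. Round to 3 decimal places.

β̂_MAP = 1.842

log p(β | y) = −Σ(yᵢ − βxᵢ)²/(2·9) − β²/(2·4) + const.
Setting the derivative to zero: Σxᵢ(yᵢ − βxᵢ)/9 − β/4 = 0, so β = Σxᵢyᵢ / (Σxᵢ² + σ²/τ²).
Σxᵢyᵢ = 1·3 + 3·7 + 2·6 + 5·8 = 76; Σxᵢ² = 39; σ²/τ² = 2.25.
β̂_MAP = 76 / (39 + 2.25) = 76/41.25 ≈ 1.842.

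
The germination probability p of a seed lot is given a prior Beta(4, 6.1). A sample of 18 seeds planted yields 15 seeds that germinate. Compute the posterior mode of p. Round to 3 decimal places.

p̂_MAP = 0.690

Prior: Beta(4, 6.1).
Data: 15 successes in 18 trials. The binomial likelihood contributes p^15(1−p)^3, so the posterior is Beta(4+15, 6.1+3) = Beta(19, 9.1).
For Beta(a, b) with a, b > 1 the mode is (a−1)/(a+b−2) = 18/26.1 ≈ 0.690.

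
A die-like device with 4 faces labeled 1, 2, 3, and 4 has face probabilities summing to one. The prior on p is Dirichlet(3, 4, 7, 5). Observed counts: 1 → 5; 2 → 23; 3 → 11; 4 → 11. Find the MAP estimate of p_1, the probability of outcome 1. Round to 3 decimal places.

The posterior is Dirichlet(αᵢ + nᵢ) = Dirichlet(8, 27, 18, 16).
For a Dirichlet(a₁,…,a_K) with all aᵢ > 1, the mode has j-th component (aⱼ − 1)/(Σaᵢ − K).
Here Σaᵢ = 69 and K = 4, so p_1 = (8 − 1)/(69 − 4) = 7/65 ≈ 0.108.

MAP estimate: 0.108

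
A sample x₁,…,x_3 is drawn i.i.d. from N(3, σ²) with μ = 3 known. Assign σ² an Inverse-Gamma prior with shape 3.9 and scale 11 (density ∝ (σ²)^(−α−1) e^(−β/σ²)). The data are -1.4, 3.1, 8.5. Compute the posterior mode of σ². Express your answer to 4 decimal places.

σ̂²_MAP = 5.5953

Sum of squared deviations about the known mean: SS = (-1.4−3)² + (3.1−3)² + (8.5−3)² = 49.62.
The Normal likelihood contributes (σ²)^(−n/2) exp(−SS/(2σ²)), so the posterior is Inverse-Gamma(α + n/2, β + SS/2) = Inverse-Gamma(5.4, 35.81).
The mode of Inverse-Gamma(a, b) is b/(a+1) = 35.81/6.4 ≈ 5.5953.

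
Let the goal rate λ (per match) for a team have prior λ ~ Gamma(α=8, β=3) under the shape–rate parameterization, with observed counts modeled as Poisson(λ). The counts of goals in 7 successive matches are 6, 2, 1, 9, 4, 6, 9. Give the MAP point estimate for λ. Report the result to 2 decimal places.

Σxᵢ = 6+2+1+9+4+6+9 = 37, with n = 7.
Posterior ∝ λ^7e^(−3λ) · λ^37e^(−7λ) = λ^44e^(−10λ), i.e. Gamma(shape=45, rate=10).
The mode of a Gamma(a, b) with a ≥ 1 (shape–rate) is (a−1)/b = 44/10 ≈ 4.40.

λ̂_MAP = 4.40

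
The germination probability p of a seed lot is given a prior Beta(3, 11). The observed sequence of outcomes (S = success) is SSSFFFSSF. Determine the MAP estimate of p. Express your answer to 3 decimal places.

p̂_MAP = 0.333

Prior: Beta(3, 11).
Data: 5 successes in 9 trials (from the sequence). The binomial likelihood contributes p^5(1−p)^4, so the posterior is Beta(3+5, 11+4) = Beta(8, 15).
For Beta(a, b) with a, b > 1 the mode is (a−1)/(a+b−2) = 7/21 ≈ 0.333.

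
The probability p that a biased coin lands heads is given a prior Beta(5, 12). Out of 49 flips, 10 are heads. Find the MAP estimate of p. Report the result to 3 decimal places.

p̂_MAP = 0.219

Prior: Beta(5, 12).
Data: 10 successes in 49 trials. The binomial likelihood contributes p^10(1−p)^39, so the posterior is Beta(5+10, 12+39) = Beta(15, 51).
For Beta(a, b) with a, b > 1 the mode is (a−1)/(a+b−2) = 14/64 ≈ 0.219.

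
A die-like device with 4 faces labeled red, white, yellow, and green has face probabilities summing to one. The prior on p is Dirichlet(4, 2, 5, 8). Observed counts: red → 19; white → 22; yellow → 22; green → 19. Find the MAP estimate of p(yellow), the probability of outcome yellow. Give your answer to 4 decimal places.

The posterior is Dirichlet(αᵢ + nᵢ) = Dirichlet(23, 24, 27, 27).
For a Dirichlet(a₁,…,a_K) with all aᵢ > 1, the mode has j-th component (aⱼ − 1)/(Σaᵢ − K).
Here Σaᵢ = 101 and K = 4, so p(yellow) = (27 − 1)/(101 − 4) = 26/97 ≈ 0.2680.

MAP estimate of p(yellow) = 0.2680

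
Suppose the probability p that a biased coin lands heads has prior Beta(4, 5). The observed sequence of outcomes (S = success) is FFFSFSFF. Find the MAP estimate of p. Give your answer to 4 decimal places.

Prior: Beta(4, 5).
Data: 2 successes in 8 trials (from the sequence). The binomial likelihood contributes p^2(1−p)^6, so the posterior is Beta(4+2, 5+6) = Beta(6, 11).
For Beta(a, b) with a, b > 1 the mode is (a−1)/(a+b−2) = 5/15 ≈ 0.3333.

p̂_MAP = 0.3333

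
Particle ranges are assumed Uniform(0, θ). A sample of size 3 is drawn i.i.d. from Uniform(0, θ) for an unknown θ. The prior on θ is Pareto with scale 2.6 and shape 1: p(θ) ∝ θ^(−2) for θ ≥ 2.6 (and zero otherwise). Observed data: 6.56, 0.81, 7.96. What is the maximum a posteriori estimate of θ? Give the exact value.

The Uniform(0, θ) likelihood is θ^(−n) for θ ≥ max(xᵢ), zero otherwise. Here max(xᵢ) = 7.96.
Posterior ∝ θ^(−2) · θ^(−3) = θ^(−5) on θ ≥ max(2.6, 7.96) = 7.96.
This density is strictly decreasing in θ, so the posterior mode lies at the lower boundary of the support.

θ̂_MAP = 7.96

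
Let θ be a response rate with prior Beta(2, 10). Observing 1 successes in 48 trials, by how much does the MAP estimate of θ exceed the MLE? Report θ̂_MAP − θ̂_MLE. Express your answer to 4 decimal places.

Posterior is Beta(3, 57); MAP = (3−1)/(60−2) = 2/58 ≈ 0.03448.
MLE ignores the prior: θ̂_MLE = k/n = 1/48 ≈ 0.02083.
Difference = 2/58 − 1/48 = 19/1392 ≈ 0.0136.

MAP − MLE = 0.0136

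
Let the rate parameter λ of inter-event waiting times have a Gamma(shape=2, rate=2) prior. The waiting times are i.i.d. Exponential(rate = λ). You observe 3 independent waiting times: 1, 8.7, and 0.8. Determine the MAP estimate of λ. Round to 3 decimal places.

λ̂_MAP = 0.320

The Exponential(rate=λ) likelihood is ∝ λ^n e^(−λΣtᵢ). Here n = 3 and Σtᵢ = 1 + 8.7 + 0.8 = 10.5.
Posterior ∝ λe^(−2λ) · λ^3e^(−10.5λ) = λ^4e^(−12.5λ), i.e. Gamma(5, 12.5).
Mode = (a−1)/b = 4/12.5 ≈ 0.320.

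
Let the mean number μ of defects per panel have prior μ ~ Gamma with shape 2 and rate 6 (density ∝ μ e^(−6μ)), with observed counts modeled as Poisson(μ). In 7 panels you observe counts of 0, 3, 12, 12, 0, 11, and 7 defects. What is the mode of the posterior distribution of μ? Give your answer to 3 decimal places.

Σxᵢ = 0+3+12+12+0+11+7 = 45, with n = 7.
Posterior ∝ μe^(−6μ) · μ^45e^(−7μ) = μ^46e^(−13μ), i.e. Gamma(shape=47, rate=13).
The mode of a Gamma(a, b) with a ≥ 1 (shape–rate) is (a−1)/b = 46/13 ≈ 3.538.

μ̂_MAP = 3.538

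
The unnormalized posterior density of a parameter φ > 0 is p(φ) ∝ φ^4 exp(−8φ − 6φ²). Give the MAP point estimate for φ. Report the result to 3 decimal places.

φ̂_MAP = 0.333

ℓ'(φ) = 4/φ − 8 − 12φ. Setting this to zero and multiplying by φ: 12φ² + 8φ − 4 = 0.
φ = (−8 + √(8² + 4·12·4)) / (2·12) = (−8 + √256) / 24 = (−8 + 16)/24 = 1/3.
ℓ''(φ) = −4/φ² − 12 < 0, confirming a maximum.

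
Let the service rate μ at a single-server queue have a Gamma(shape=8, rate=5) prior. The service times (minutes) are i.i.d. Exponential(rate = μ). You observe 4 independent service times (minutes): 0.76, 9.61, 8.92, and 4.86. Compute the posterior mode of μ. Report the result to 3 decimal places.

μ̂_MAP = 0.377

The Exponential(rate=μ) likelihood is ∝ μ^n e^(−μΣtᵢ). Here n = 4 and Σtᵢ = 0.76 + 9.61 + 8.92 + 4.86 = 24.15.
Posterior ∝ μ^7e^(−5μ) · μ^4e^(−24.15μ) = μ^11e^(−29.15μ), i.e. Gamma(12, 29.15).
Mode = (a−1)/b = 11/29.15 ≈ 0.377.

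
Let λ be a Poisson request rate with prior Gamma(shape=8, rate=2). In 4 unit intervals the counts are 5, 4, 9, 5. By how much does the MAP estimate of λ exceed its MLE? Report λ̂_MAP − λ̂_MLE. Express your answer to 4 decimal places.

Σxᵢ = 23. Posterior is Gamma(31, 6); MAP = (31−1)/6 = 30/6 ≈ 5.00000.
MLE = x̄ = 23/4 ≈ 5.75000.
Difference = 30/6 − 23/4 = -3/4 ≈ -0.7500.

MAP − MLE = -0.7500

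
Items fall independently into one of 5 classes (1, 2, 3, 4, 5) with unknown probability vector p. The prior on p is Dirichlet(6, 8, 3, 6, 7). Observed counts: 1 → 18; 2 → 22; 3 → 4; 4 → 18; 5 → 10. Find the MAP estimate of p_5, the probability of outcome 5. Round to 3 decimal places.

The posterior is Dirichlet(αᵢ + nᵢ) = Dirichlet(24, 30, 7, 24, 17).
For a Dirichlet(a₁,…,a_K) with all aᵢ > 1, the mode has j-th component (aⱼ − 1)/(Σaᵢ − K).
Here Σaᵢ = 102 and K = 5, so p_5 = (17 − 1)/(102 − 5) = 16/97 ≈ 0.165.

MAP estimate: 0.165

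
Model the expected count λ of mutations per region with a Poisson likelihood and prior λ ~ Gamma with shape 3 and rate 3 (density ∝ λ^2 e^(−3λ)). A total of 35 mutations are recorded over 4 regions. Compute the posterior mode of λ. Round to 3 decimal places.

λ̂_MAP = 5.286

Σxᵢ = 35, n = 4.
Posterior ∝ λ^2e^(−3λ) · λ^35e^(−4λ) = λ^37e^(−7λ), i.e. Gamma(shape=38, rate=7).
The mode of a Gamma(a, b) with a ≥ 1 (shape–rate) is (a−1)/b = 37/7 ≈ 5.286.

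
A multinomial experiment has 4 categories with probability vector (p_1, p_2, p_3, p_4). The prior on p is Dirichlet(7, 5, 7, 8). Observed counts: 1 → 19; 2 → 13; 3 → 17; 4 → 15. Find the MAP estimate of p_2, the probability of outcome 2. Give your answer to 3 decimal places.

The posterior is Dirichlet(αᵢ + nᵢ) = Dirichlet(26, 18, 24, 23).
For a Dirichlet(a₁,…,a_K) with all aᵢ > 1, the mode has j-th component (aⱼ − 1)/(Σaᵢ − K).
Here Σaᵢ = 91 and K = 4, so p_2 = (18 − 1)/(91 − 4) = 17/87 ≈ 0.195.

MAP estimate: 0.195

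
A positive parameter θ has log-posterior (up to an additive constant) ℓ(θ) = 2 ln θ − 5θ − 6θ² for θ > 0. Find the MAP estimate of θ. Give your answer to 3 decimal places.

θ̂_MAP = 0.250

ℓ'(θ) = 2/θ − 5 − 12θ. Setting this to zero and multiplying by θ: 12θ² + 5θ − 2 = 0.
θ = (−5 + √(5² + 4·12·2)) / (2·12) = (−5 + √121) / 24 = (−5 + 11)/24 = 1/4.
ℓ''(θ) = −2/θ² − 12 < 0, confirming a maximum.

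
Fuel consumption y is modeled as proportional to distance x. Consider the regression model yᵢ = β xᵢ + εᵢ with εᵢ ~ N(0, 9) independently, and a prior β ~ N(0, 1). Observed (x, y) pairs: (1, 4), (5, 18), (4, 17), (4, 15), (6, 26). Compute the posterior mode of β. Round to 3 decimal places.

β̂_MAP = 3.670

log p(β | y) = −Σ(yᵢ − βxᵢ)²/(2·9) − β²/(2·1) + const.
Setting the derivative to zero: Σxᵢ(yᵢ − βxᵢ)/9 − β/1 = 0, so β = Σxᵢyᵢ / (Σxᵢ² + σ²/τ²).
Σxᵢyᵢ = 1·4 + 5·18 + 4·17 + 4·15 + 6·26 = 378; Σxᵢ² = 94; σ²/τ² = 9.
β̂_MAP = 378 / (94 + 9) = 378/103 ≈ 3.670.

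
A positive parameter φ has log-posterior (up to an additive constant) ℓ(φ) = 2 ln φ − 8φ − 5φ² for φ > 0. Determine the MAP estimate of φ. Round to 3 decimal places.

ℓ'(φ) = 2/φ − 8 − 10φ. Setting this to zero and multiplying by φ: 10φ² + 8φ − 2 = 0.
φ = (−8 + √(8² + 4·10·2)) / (2·10) = (−8 + √144) / 20 = (−8 + 12)/20 = 1/5.
ℓ''(φ) = −2/φ² − 10 < 0, confirming a maximum.

φ̂_MAP = 0.200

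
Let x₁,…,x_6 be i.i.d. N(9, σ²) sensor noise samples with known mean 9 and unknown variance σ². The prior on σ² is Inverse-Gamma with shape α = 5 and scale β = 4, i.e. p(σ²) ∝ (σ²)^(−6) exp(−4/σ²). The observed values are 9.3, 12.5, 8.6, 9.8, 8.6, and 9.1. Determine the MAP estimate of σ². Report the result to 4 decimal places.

σ̂²_MAP = 1.1839

Sum of squared deviations about the known mean: SS = (9.3−9)² + (12.5−9)² + (8.6−9)² + (9.8−9)² + (8.6−9)² + (9.1−9)² = 13.31.
The Normal likelihood contributes (σ²)^(−n/2) exp(−SS/(2σ²)), so the posterior is Inverse-Gamma(α + n/2, β + SS/2) = Inverse-Gamma(8, 10.655).
The mode of Inverse-Gamma(a, b) is b/(a+1) = 10.655/9 ≈ 1.1839.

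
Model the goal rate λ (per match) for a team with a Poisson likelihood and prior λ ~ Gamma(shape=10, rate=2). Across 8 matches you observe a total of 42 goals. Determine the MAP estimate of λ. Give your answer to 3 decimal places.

Σxᵢ = 42, n = 8.
Posterior ∝ λ^9e^(−2λ) · λ^42e^(−8λ) = λ^51e^(−10λ), i.e. Gamma(shape=52, rate=10).
The mode of a Gamma(a, b) with a ≥ 1 (shape–rate) is (a−1)/b = 51/10 ≈ 5.100.

λ̂_MAP = 5.100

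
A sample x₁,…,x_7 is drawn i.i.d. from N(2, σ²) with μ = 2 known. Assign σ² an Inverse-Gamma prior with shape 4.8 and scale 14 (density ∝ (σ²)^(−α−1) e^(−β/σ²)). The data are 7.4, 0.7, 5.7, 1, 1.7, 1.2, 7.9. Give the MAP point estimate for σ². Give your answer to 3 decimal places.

Sum of squared deviations about the known mean: SS = (7.4−2)² + (0.7−2)² + (5.7−2)² + (1−2)² + (1.7−2)² + (1.2−2)² + (7.9−2)² = 81.08.
The Normal likelihood contributes (σ²)^(−n/2) exp(−SS/(2σ²)), so the posterior is Inverse-Gamma(α + n/2, β + SS/2) = Inverse-Gamma(8.3, 54.54).
The mode of Inverse-Gamma(a, b) is b/(a+1) = 54.54/9.3 ≈ 5.865.

σ̂²_MAP = 5.865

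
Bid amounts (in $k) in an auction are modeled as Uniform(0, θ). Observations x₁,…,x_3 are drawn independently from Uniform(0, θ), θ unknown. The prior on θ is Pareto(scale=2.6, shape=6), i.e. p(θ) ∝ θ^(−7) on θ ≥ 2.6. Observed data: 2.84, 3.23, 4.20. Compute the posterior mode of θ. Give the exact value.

θ̂_MAP = 4.20

The Uniform(0, θ) likelihood is θ^(−n) for θ ≥ max(xᵢ), zero otherwise. Here max(xᵢ) = 4.20.
Posterior ∝ θ^(−7) · θ^(−3) = θ^(−10) on θ ≥ max(2.6, 4.20) = 4.20.
This density is strictly decreasing in θ, so the posterior mode lies at the lower boundary of the support.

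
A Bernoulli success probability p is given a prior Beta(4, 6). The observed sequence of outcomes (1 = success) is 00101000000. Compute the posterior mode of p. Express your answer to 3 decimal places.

p̂_MAP = 0.263

Prior: Beta(4, 6).
Data: 2 successes in 11 trials (from the sequence). The binomial likelihood contributes p^2(1−p)^9, so the posterior is Beta(4+2, 6+9) = Beta(6, 15).
For Beta(a, b) with a, b > 1 the mode is (a−1)/(a+b−2) = 5/19 ≈ 0.263.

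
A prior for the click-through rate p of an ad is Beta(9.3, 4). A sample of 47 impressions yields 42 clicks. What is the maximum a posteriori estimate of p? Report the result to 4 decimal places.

Prior: Beta(9.3, 4).
Data: 42 successes in 47 trials. The binomial likelihood contributes p^42(1−p)^5, so the posterior is Beta(9.3+42, 4+5) = Beta(51.3, 9).
For Beta(a, b) with a, b > 1 the mode is (a−1)/(a+b−2) = 50.3/58.3 ≈ 0.8628.

p̂_MAP = 0.8628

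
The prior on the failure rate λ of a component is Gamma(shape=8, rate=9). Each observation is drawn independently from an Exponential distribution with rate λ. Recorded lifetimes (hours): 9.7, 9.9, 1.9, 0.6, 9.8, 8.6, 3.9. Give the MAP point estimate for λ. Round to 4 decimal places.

The Exponential(rate=λ) likelihood is ∝ λ^n e^(−λΣtᵢ). Here n = 7 and Σtᵢ = 9.7 + 9.9 + 1.9 + 0.6 + 9.8 + 8.6 + 3.9 = 44.4.
Posterior ∝ λ^7e^(−9λ) · λ^7e^(−44.4λ) = λ^14e^(−53.4λ), i.e. Gamma(15, 53.4).
Mode = (a−1)/b = 14/53.4 ≈ 0.2622.

λ̂_MAP = 0.2622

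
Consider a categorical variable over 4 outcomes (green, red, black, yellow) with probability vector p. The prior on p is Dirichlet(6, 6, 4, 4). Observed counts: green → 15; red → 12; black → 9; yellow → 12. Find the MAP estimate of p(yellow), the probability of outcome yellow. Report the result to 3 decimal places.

MAP estimate of p(yellow) = 0.234

The posterior is Dirichlet(αᵢ + nᵢ) = Dirichlet(21, 18, 13, 16).
For a Dirichlet(a₁,…,a_K) with all aᵢ > 1, the mode has j-th component (aⱼ − 1)/(Σaᵢ − K).
Here Σaᵢ = 68 and K = 4, so p(yellow) = (16 − 1)/(68 − 4) = 15/64 ≈ 0.234.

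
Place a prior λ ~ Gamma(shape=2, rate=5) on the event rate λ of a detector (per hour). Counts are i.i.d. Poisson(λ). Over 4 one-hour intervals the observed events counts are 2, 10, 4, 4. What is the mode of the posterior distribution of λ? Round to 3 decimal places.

Σxᵢ = 2+10+4+4 = 20, with n = 4.
Posterior ∝ λe^(−5λ) · λ^20e^(−4λ) = λ^21e^(−9λ), i.e. Gamma(shape=22, rate=9).
The mode of a Gamma(a, b) with a ≥ 1 (shape–rate) is (a−1)/b = 21/9 ≈ 2.333.

λ̂_MAP = 2.333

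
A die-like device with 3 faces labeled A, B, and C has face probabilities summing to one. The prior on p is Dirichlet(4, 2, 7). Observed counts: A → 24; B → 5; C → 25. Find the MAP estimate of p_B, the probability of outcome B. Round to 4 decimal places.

MAP estimate of p_B = 0.0938

The posterior is Dirichlet(αᵢ + nᵢ) = Dirichlet(28, 7, 32).
For a Dirichlet(a₁,…,a_K) with all aᵢ > 1, the mode has j-th component (aⱼ − 1)/(Σaᵢ − K).
Here Σaᵢ = 67 and K = 3, so p_B = (7 − 1)/(67 − 3) = 6/64 ≈ 0.0938.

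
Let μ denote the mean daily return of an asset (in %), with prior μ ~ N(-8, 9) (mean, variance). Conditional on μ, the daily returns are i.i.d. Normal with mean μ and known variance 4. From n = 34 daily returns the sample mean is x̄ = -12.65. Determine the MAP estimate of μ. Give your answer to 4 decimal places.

n = 34, x̄ = -12.65.
For a Normal prior and Normal likelihood with known variance, the posterior is Normal; its mode equals its mean, the precision-weighted average.
Prior precision 1/σ₀² = 1/9; data precision n/σ² = 34/4 = 8.5.
μ̂ = ((1/9)·(-8) + 8.5·(-12.65)) / (1/9 + 8.5) = (-39029/360)/(155/18) = -12.5900.

μ̂_MAP = -12.5900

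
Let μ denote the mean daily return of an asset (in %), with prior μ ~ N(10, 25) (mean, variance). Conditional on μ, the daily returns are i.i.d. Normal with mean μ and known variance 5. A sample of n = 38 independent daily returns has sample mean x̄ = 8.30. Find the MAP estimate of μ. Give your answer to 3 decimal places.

μ̂_MAP = 8.309

n = 38, x̄ = 8.30.
For a Normal prior and Normal likelihood with known variance, the posterior is Normal; its mode equals its mean, the precision-weighted average.
Prior precision 1/σ₀² = 1/25 = 0.04; data precision n/σ² = 38/5 = 7.6.
μ̂ = (0.04·10 + 7.6·8.3) / (0.04 + 7.6) = 63.48/7.64 = 1587/191 ≈ 8.309.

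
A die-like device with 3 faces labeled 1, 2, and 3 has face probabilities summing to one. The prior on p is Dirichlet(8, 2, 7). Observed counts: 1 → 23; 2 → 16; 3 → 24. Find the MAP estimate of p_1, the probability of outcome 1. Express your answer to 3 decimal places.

MAP estimate: 0.390

The posterior is Dirichlet(αᵢ + nᵢ) = Dirichlet(31, 18, 31).
For a Dirichlet(a₁,…,a_K) with all aᵢ > 1, the mode has j-th component (aⱼ − 1)/(Σaᵢ − K).
Here Σaᵢ = 80 and K = 3, so p_1 = (31 − 1)/(80 − 3) = 30/77 ≈ 0.390.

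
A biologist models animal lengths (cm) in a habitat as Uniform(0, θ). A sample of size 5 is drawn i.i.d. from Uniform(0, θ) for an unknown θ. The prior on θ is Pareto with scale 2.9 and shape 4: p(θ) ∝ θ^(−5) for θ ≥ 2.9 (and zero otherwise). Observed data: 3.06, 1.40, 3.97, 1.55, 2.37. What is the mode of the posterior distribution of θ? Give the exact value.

The Uniform(0, θ) likelihood is θ^(−n) for θ ≥ max(xᵢ), zero otherwise. Here max(xᵢ) = 3.97.
Posterior ∝ θ^(−5) · θ^(−5) = θ^(−10) on θ ≥ max(2.9, 3.97) = 3.97.
This density is strictly decreasing in θ, so the posterior mode lies at the lower boundary of the support.

θ̂_MAP = 3.97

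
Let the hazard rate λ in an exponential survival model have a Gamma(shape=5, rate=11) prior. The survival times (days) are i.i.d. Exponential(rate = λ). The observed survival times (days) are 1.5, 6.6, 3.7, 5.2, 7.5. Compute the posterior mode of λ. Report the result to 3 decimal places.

The Exponential(rate=λ) likelihood is ∝ λ^n e^(−λΣtᵢ). Here n = 5 and Σtᵢ = 1.5 + 6.6 + 3.7 + 5.2 + 7.5 = 24.5.
Posterior ∝ λ^4e^(−11λ) · λ^5e^(−24.5λ) = λ^9e^(−35.5λ), i.e. Gamma(10, 35.5).
Mode = (a−1)/b = 9/35.5 ≈ 0.254.

λ̂_MAP = 0.254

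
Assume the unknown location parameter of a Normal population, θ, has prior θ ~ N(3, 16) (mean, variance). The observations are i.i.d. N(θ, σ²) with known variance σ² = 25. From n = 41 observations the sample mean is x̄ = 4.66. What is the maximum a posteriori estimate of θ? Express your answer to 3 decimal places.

n = 41, x̄ = 4.66.
For a Normal prior and Normal likelihood with known variance, the posterior is Normal; its mode equals its mean, the precision-weighted average.
Prior precision 1/σ₀² = 1/16 = 0.0625; data precision n/σ² = 41/25 = 1.64.
θ̂ = (0.0625·3 + 1.64·4.66) / (0.0625 + 1.64) = 7.8299/1.7025 = 78299/17025 ≈ 4.599.

θ̂_MAP = 4.599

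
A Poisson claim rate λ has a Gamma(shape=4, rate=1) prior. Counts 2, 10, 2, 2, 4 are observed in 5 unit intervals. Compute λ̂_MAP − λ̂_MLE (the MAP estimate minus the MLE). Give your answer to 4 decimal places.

MAP − MLE = -0.1667

Σxᵢ = 20. Posterior is Gamma(24, 6); MAP = (24−1)/6 = 23/6 ≈ 3.83333.
MLE = x̄ = 20/5 ≈ 4.00000.
Difference = 23/6 − 20/5 = -1/6 ≈ -0.1667.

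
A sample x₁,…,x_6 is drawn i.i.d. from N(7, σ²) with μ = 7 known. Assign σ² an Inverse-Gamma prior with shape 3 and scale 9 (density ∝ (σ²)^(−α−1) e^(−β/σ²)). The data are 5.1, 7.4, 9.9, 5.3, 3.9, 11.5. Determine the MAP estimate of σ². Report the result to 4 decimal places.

Sum of squared deviations about the known mean: SS = (5.1−7)² + (7.4−7)² + (9.9−7)² + (5.3−7)² + (3.9−7)² + (11.5−7)² = 44.93.
The Normal likelihood contributes (σ²)^(−n/2) exp(−SS/(2σ²)), so the posterior is Inverse-Gamma(α + n/2, β + SS/2) = Inverse-Gamma(6, 31.465).
The mode of Inverse-Gamma(a, b) is b/(a+1) = 31.465/7 ≈ 4.4950.

σ̂²_MAP = 4.4950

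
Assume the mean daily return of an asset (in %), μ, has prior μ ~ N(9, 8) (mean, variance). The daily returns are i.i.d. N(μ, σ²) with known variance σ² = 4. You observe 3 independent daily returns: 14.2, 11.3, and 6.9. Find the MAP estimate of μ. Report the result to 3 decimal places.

μ̂_MAP = 10.543

n = 3; x̄ = (14.2 + 11.3 + 6.9)/3 = 32.4/3 = 10.8.
For a Normal prior and Normal likelihood with known variance, the posterior is Normal; its mode equals its mean, the precision-weighted average.
Prior precision 1/σ₀² = 1/8 = 0.125; data precision n/σ² = 3/4 = 0.75.
μ̂ = (0.125·9 + 0.75·10.8) / (0.125 + 0.75) = 9.225/0.875 = 369/35 ≈ 10.543.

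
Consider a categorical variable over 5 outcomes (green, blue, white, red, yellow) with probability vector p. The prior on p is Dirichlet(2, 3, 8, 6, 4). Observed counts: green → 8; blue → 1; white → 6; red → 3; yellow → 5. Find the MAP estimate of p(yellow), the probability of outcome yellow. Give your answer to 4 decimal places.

MAP estimate of p(yellow) = 0.1951

The posterior is Dirichlet(αᵢ + nᵢ) = Dirichlet(10, 4, 14, 9, 9).
For a Dirichlet(a₁,…,a_K) with all aᵢ > 1, the mode has j-th component (aⱼ − 1)/(Σaᵢ − K).
Here Σaᵢ = 46 and K = 5, so p(yellow) = (9 − 1)/(46 − 5) = 8/41 ≈ 0.1951.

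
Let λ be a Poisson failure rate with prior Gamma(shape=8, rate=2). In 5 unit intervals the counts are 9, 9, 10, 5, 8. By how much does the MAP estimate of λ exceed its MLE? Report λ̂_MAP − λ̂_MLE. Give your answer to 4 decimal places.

Σxᵢ = 41. Posterior is Gamma(49, 7); MAP = (49−1)/7 = 48/7 ≈ 6.85714.
MLE = x̄ = 41/5 ≈ 8.20000.
Difference = 48/7 − 41/5 = -47/35 ≈ -1.3429.

MAP − MLE = -1.3429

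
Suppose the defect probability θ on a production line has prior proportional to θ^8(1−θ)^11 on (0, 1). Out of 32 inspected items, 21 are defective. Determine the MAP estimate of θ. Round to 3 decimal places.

θ̂_MAP = 0.569

The prior density ∝ θ^8(1−θ)^11 is the kernel of Beta(9, 12).
Data: 21 successes in 32 trials. The binomial likelihood contributes θ^21(1−θ)^11, so the posterior is Beta(9+21, 12+11) = Beta(30, 23).
For Beta(a, b) with a, b > 1 the mode is (a−1)/(a+b−2) = 29/51 ≈ 0.569.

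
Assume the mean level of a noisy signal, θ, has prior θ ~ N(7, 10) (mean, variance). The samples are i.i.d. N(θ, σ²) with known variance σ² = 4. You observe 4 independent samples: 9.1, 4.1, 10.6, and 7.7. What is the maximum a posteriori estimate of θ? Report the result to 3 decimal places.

θ̂_MAP = 7.795

n = 4; x̄ = (9.1 + 4.1 + 10.6 + 7.7)/4 = 31.5/4 = 7.875.
For a Normal prior and Normal likelihood with known variance, the posterior is Normal; its mode equals its mean, the precision-weighted average.
Prior precision 1/σ₀² = 1/10 = 0.1; data precision n/σ² = 4/4 = 1.
θ̂ = (0.1·7 + 1·7.875) / (0.1 + 1) = 8.575/1.1 = 343/44 ≈ 7.795.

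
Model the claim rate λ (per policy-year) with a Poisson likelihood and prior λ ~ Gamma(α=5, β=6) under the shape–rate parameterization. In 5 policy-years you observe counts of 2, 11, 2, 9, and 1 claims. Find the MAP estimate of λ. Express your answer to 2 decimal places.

Σxᵢ = 2+11+2+9+1 = 25, with n = 5.
Posterior ∝ λ^4e^(−6λ) · λ^25e^(−5λ) = λ^29e^(−11λ), i.e. Gamma(shape=30, rate=11).
The mode of a Gamma(a, b) with a ≥ 1 (shape–rate) is (a−1)/b = 29/11 ≈ 2.64.

λ̂_MAP = 2.64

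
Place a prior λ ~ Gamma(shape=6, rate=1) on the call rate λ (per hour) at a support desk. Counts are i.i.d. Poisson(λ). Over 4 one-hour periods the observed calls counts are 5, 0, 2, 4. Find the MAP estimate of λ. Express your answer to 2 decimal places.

Σxᵢ = 5+0+2+4 = 11, with n = 4.
Posterior ∝ λ^5e^(−1λ) · λ^11e^(−4λ) = λ^16e^(−5λ), i.e. Gamma(shape=17, rate=5).
The mode of a Gamma(a, b) with a ≥ 1 (shape–rate) is (a−1)/b = 16/5 ≈ 3.20.

λ̂_MAP = 3.20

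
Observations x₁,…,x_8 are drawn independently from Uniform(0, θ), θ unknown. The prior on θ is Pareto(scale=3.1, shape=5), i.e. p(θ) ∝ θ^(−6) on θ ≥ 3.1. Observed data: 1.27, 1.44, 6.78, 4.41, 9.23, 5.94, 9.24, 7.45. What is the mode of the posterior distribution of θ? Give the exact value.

The Uniform(0, θ) likelihood is θ^(−n) for θ ≥ max(xᵢ), zero otherwise. Here max(xᵢ) = 9.24.
Posterior ∝ θ^(−6) · θ^(−8) = θ^(−14) on θ ≥ max(3.1, 9.24) = 9.24.
This density is strictly decreasing in θ, so the posterior mode lies at the lower boundary of the support.

θ̂_MAP = 9.24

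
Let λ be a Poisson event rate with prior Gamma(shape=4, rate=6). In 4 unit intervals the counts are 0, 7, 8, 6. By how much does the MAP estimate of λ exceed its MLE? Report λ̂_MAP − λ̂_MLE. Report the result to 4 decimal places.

MAP − MLE = -2.8500

Σxᵢ = 21. Posterior is Gamma(25, 10); MAP = (25−1)/10 = 24/10 ≈ 2.40000.
MLE = x̄ = 21/4 ≈ 5.25000.
Difference = 24/10 − 21/4 = -57/20 ≈ -2.8500.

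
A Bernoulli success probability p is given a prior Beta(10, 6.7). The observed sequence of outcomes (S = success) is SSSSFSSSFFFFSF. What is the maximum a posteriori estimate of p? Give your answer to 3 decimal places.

p̂_MAP = 0.592

Prior: Beta(10, 6.7).
Data: 8 successes in 14 trials (from the sequence). The binomial likelihood contributes p^8(1−p)^6, so the posterior is Beta(10+8, 6.7+6) = Beta(18, 12.7).
For Beta(a, b) with a, b > 1 the mode is (a−1)/(a+b−2) = 17/28.7 ≈ 0.592.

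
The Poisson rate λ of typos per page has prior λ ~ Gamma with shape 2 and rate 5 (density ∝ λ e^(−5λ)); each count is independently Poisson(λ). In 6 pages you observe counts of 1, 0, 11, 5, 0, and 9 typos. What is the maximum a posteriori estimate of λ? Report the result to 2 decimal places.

λ̂_MAP = 2.45

Σxᵢ = 1+0+11+5+0+9 = 26, with n = 6.
Posterior ∝ λe^(−5λ) · λ^26e^(−6λ) = λ^27e^(−11λ), i.e. Gamma(shape=28, rate=11).
The mode of a Gamma(a, b) with a ≥ 1 (shape–rate) is (a−1)/b = 27/11 ≈ 2.45.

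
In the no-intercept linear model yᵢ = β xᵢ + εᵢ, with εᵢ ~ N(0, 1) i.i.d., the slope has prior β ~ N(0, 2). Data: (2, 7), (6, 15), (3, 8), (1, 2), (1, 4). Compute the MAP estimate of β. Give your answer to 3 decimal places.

log p(β | y) = −Σ(yᵢ − βxᵢ)²/(2·1) − β²/(2·2) + const.
Setting the derivative to zero: Σxᵢ(yᵢ − βxᵢ)/1 − β/2 = 0, so β = Σxᵢyᵢ / (Σxᵢ² + σ²/τ²).
Σxᵢyᵢ = 2·7 + 6·15 + 3·8 + 1·2 + 1·4 = 134; Σxᵢ² = 51; σ²/τ² = 0.5.
β̂_MAP = 134 / (51 + 0.5) = 134/51.5 ≈ 2.602.

β̂_MAP = 2.602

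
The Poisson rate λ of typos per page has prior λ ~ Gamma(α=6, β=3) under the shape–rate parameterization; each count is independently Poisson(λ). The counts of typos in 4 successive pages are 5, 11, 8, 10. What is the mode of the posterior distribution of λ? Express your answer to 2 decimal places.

λ̂_MAP = 5.57

Σxᵢ = 5+11+8+10 = 34, with n = 4.
Posterior ∝ λ^5e^(−3λ) · λ^34e^(−4λ) = λ^39e^(−7λ), i.e. Gamma(shape=40, rate=7).
The mode of a Gamma(a, b) with a ≥ 1 (shape–rate) is (a−1)/b = 39/7 ≈ 5.57.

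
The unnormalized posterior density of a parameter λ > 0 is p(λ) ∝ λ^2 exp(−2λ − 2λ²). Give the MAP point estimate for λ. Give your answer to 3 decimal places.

ℓ'(λ) = 2/λ − 2 − 4λ. Setting this to zero and multiplying by λ: 4λ² + 2λ − 2 = 0.
λ = (−2 + √(2² + 4·4·2)) / (2·4) = (−2 + √36) / 8 = (−2 + 6)/8 = 1/2.
ℓ''(λ) = −2/λ² − 4 < 0, confirming a maximum.

λ̂_MAP = 0.500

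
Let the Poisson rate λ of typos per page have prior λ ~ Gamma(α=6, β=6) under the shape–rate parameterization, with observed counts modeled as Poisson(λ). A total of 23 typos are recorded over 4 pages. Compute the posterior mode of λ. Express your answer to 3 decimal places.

Σxᵢ = 23, n = 4.
Posterior ∝ λ^5e^(−6λ) · λ^23e^(−4λ) = λ^28e^(−10λ), i.e. Gamma(shape=29, rate=10).
The mode of a Gamma(a, b) with a ≥ 1 (shape–rate) is (a−1)/b = 28/10 ≈ 2.800.

λ̂_MAP = 2.800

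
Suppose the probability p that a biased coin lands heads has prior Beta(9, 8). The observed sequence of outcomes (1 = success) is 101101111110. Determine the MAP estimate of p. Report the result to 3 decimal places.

p̂_MAP = 0.630

Prior: Beta(9, 8).
Data: 9 successes in 12 trials (from the sequence). The binomial likelihood contributes p^9(1−p)^3, so the posterior is Beta(9+9, 8+3) = Beta(18, 11).
For Beta(a, b) with a, b > 1 the mode is (a−1)/(a+b−2) = 17/27 ≈ 0.630.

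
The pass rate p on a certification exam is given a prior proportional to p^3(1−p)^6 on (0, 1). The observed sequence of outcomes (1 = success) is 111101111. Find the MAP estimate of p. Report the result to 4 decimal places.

p̂_MAP = 0.6111

The prior density ∝ p^3(1−p)^6 is the kernel of Beta(4, 7).
Data: 8 successes in 9 trials (from the sequence). The binomial likelihood contributes p^8(1−p)^1, so the posterior is Beta(4+8, 7+1) = Beta(12, 8).
For Beta(a, b) with a, b > 1 the mode is (a−1)/(a+b−2) = 11/18 ≈ 0.6111.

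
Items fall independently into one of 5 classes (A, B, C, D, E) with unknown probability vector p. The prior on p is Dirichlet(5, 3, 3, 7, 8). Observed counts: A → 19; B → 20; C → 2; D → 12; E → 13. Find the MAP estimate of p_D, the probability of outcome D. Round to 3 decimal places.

The posterior is Dirichlet(αᵢ + nᵢ) = Dirichlet(24, 23, 5, 19, 21).
For a Dirichlet(a₁,…,a_K) with all aᵢ > 1, the mode has j-th component (aⱼ − 1)/(Σaᵢ − K).
Here Σaᵢ = 92 and K = 5, so p_D = (19 − 1)/(92 − 5) = 18/87 ≈ 0.207.

MAP estimate of p_D = 0.207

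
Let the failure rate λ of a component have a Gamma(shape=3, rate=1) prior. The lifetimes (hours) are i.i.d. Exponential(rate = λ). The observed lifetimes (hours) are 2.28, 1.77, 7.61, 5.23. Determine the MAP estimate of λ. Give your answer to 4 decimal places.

λ̂_MAP = 0.3354

The Exponential(rate=λ) likelihood is ∝ λ^n e^(−λΣtᵢ). Here n = 4 and Σtᵢ = 2.28 + 1.77 + 7.61 + 5.23 = 16.89.
Posterior ∝ λ^2e^(−1λ) · λ^4e^(−16.89λ) = λ^6e^(−17.89λ), i.e. Gamma(7, 17.89).
Mode = (a−1)/b = 6/17.89 ≈ 0.3354.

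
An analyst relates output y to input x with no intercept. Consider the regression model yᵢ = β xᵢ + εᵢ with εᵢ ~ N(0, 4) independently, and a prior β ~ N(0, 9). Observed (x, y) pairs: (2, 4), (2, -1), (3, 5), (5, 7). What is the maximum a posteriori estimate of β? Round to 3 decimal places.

log p(β | y) = −Σ(yᵢ − βxᵢ)²/(2·4) − β²/(2·9) + const.
Setting the derivative to zero: Σxᵢ(yᵢ − βxᵢ)/4 − β/9 = 0, so β = Σxᵢyᵢ / (Σxᵢ² + σ²/τ²).
Σxᵢyᵢ = 2·4 + 2·(-1) + 3·5 + 5·7 = 56; Σxᵢ² = 42; σ²/τ² = 4/9.
β̂_MAP = 56 / (42 + 4/9) = 56/(382/9) = 252/191 ≈ 1.319.

β̂_MAP = 1.319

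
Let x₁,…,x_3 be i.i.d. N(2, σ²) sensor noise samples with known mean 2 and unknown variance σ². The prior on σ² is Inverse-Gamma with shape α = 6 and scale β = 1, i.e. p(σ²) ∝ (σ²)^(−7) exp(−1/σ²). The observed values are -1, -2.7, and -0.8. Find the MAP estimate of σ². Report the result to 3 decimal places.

σ̂²_MAP = 2.408

Sum of squared deviations about the known mean: SS = (-1−2)² + (-2.7−2)² + (-0.8−2)² = 38.93.
The Normal likelihood contributes (σ²)^(−n/2) exp(−SS/(2σ²)), so the posterior is Inverse-Gamma(α + n/2, β + SS/2) = Inverse-Gamma(7.5, 20.465).
The mode of Inverse-Gamma(a, b) is b/(a+1) = 20.465/8.5 ≈ 2.408.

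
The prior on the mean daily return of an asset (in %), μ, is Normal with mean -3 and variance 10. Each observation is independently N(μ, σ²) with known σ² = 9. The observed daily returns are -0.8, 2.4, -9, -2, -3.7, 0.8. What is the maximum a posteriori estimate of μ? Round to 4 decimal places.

μ̂_MAP = -2.1739

n = 6; x̄ = ((-0.8) + 2.4 + (-9) + (-2) + (-3.7) + 0.8)/6 = -12.3/6 = -2.05.
For a Normal prior and Normal likelihood with known variance, the posterior is Normal; its mode equals its mean, the precision-weighted average.
Prior precision 1/σ₀² = 1/10 = 0.1; data precision n/σ² = 6/9 = 2/3.
μ̂ = (0.1·(-3) + (2/3)·(-2.05)) / (0.1 + 2/3) = (-5/3)/(23/30) = -50/23 ≈ -2.1739.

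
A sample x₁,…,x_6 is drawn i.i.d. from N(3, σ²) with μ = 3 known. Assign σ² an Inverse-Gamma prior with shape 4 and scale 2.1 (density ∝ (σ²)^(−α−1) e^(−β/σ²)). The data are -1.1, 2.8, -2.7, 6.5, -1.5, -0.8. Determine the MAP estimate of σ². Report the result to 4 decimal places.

σ̂²_MAP = 6.2800

Sum of squared deviations about the known mean: SS = (-1.1−3)² + (2.8−3)² + (-2.7−3)² + (6.5−3)² + (-1.5−3)² + (-0.8−3)² = 96.28.
The Normal likelihood contributes (σ²)^(−n/2) exp(−SS/(2σ²)), so the posterior is Inverse-Gamma(α + n/2, β + SS/2) = Inverse-Gamma(7, 50.24).
The mode of Inverse-Gamma(a, b) is b/(a+1) = 50.24/8 ≈ 6.2800.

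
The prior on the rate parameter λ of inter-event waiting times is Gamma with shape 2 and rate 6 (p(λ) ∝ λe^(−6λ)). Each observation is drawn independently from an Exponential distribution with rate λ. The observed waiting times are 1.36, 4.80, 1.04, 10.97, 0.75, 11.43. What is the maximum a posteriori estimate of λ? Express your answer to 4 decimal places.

λ̂_MAP = 0.1926

The Exponential(rate=λ) likelihood is ∝ λ^n e^(−λΣtᵢ). Here n = 6 and Σtᵢ = 1.36 + 4.80 + 1.04 + 10.97 + 0.75 + 11.43 = 30.35.
Posterior ∝ λe^(−6λ) · λ^6e^(−30.35λ) = λ^7e^(−36.35λ), i.e. Gamma(8, 36.35).
Mode = (a−1)/b = 7/36.35 ≈ 0.1926.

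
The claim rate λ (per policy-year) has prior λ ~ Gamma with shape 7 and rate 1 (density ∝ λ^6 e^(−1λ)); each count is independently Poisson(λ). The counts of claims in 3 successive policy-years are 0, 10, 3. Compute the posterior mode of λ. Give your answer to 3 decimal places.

λ̂_MAP = 4.750

Σxᵢ = 0+10+3 = 13, with n = 3.
Posterior ∝ λ^6e^(−1λ) · λ^13e^(−3λ) = λ^19e^(−4λ), i.e. Gamma(shape=20, rate=4).
The mode of a Gamma(a, b) with a ≥ 1 (shape–rate) is (a−1)/b = 19/4 ≈ 4.750.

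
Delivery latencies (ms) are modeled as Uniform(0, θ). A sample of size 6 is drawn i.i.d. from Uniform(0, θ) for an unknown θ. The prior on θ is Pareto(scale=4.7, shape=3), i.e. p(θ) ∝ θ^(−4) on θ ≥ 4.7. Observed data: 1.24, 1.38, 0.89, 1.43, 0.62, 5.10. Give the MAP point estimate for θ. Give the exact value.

The Uniform(0, θ) likelihood is θ^(−n) for θ ≥ max(xᵢ), zero otherwise. Here max(xᵢ) = 5.10.
Posterior ∝ θ^(−4) · θ^(−6) = θ^(−10) on θ ≥ max(4.7, 5.10) = 5.10.
This density is strictly decreasing in θ, so the posterior mode lies at the lower boundary of the support.

θ̂_MAP = 5.10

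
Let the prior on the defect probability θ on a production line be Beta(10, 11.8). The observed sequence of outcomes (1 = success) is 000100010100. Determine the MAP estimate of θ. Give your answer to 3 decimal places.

θ̂_MAP = 0.377

Prior: Beta(10, 11.8).
Data: 3 successes in 12 trials (from the sequence). The binomial likelihood contributes θ^3(1−θ)^9, so the posterior is Beta(10+3, 11.8+9) = Beta(13, 20.8).
For Beta(a, b) with a, b > 1 the mode is (a−1)/(a+b−2) = 12/31.8 ≈ 0.377.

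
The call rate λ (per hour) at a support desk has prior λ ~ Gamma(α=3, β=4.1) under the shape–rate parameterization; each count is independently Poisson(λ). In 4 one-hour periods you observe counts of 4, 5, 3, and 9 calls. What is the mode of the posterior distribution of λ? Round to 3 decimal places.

Σxᵢ = 4+5+3+9 = 21, with n = 4.
Posterior ∝ λ^2e^(−4.1λ) · λ^21e^(−4λ) = λ^23e^(−8.1λ), i.e. Gamma(shape=24, rate=8.1).
The mode of a Gamma(a, b) with a ≥ 1 (shape–rate) is (a−1)/b = 23/8.1 ≈ 2.840.

λ̂_MAP = 2.840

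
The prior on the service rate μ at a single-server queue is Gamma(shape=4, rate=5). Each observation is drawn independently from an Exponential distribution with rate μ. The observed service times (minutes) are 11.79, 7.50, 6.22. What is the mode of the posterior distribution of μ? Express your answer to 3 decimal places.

The Exponential(rate=μ) likelihood is ∝ μ^n e^(−μΣtᵢ). Here n = 3 and Σtᵢ = 11.79 + 7.50 + 6.22 = 25.51.
Posterior ∝ μ^3e^(−5μ) · μ^3e^(−25.51μ) = μ^6e^(−30.51μ), i.e. Gamma(7, 30.51).
Mode = (a−1)/b = 6/30.51 ≈ 0.197.

μ̂_MAP = 0.197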